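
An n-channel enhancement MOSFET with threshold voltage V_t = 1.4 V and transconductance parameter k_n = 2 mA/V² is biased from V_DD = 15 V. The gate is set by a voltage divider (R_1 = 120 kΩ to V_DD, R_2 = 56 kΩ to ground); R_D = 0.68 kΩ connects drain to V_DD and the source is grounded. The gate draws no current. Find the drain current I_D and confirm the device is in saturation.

V_G = V_DD·R_2/(R_1+R_2) = 15×56/176 = 4.77 V. With the source grounded, V_GS = V_G = 4.77 V.
Assume saturation: I_D = (k_n/2)(V_GS − V_t)² = (2/2)×(4.77 − 1.4)² = 1×3.37² = 11.4 mA.
V_DS = V_DD − I_D·R_D = 15 − 11.4×0.68 = 7.26 V.
Saturation requires V_DS ≥ V_GS − V_t = 3.37 V; 7.26 ≥ 3.37 ✓.

I_D ≈ 11 mA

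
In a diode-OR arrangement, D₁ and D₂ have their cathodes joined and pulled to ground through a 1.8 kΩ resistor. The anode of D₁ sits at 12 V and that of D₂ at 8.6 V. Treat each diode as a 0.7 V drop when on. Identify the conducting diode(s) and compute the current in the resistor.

Only D₁ conducts; I_R ≈ 6.3 mA

Assume both conduct. Then node N would need to be at both 12−0.7 = 11.3 V and 8.6−0.7 = 7.9 V, which is impossible.
Assume only D₁ conducts: V_N = 12 − 0.7 = 11.3 V, so I_R = 11.3/1.8 = 6.28 mA.
Check D₂: its anode-to-cathode voltage is 8.6 − 11.3 = -2.7 V < 0.7 V, so it is off. The assumption is consistent.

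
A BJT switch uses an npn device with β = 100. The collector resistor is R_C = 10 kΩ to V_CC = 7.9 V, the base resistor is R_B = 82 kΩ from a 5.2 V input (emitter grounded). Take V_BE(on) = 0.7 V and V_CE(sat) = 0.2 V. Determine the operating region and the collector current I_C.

saturation; I_C ≈ 0.77 mA

Assume active: I_B = (5.2 − 0.7)/82 = 0.0549 mA, giving I_C = β·I_B = 5.49 mA.
But then V_CE = 7.9 − 5.49×10 = -47 V < V_CE(sat) = 0.2 V — impossible in the active region.
So the transistor is saturated. With V_CE = 0.2 V, I_C = (V_CC − 0.2)/R_C = 7.7/10 = 0.77 mA.
Check: β·I_B = 5.49 mA > I_C = 0.77 mA, confirming saturation.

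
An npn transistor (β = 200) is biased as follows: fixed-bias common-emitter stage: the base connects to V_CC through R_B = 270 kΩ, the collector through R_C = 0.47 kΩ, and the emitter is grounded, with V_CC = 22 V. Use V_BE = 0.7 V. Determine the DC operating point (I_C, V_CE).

Base loop: V_CC = I_B·R_B + V_BE, so I_B = (22 − 0.7)/270 kΩ = 0.0789 mA.
In the active region I_C = β·I_B = 200 × 0.0789 = 15.8 mA.
Collector loop: V_CE = V_CC − I_C·R_C = 22 − 15.8×0.47 = 14.6 V.
Since V_CE = 14.6 V > V_CE(sat) ≈ 0.2 V, the transistor is in the active region as assumed.

I_C ≈ 16 mA, V_CE ≈ 15 V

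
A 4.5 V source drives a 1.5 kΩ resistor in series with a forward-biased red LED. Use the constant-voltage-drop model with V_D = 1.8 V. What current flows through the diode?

KVL around the loop: 4.5 = V_D + I·R = 1.8 + I × 1.5 kΩ.
So I = (4.5 − 1.8) / 1.5 kΩ = 2.7 / 1.5 = 1.8 mA.

I ≈ 1.8 mA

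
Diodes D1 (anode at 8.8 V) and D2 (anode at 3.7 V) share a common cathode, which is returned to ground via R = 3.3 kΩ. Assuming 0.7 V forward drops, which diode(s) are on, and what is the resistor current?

Assume both conduct. Then node N would need to be at both 8.8−0.7 = 8.1 V and 3.7−0.7 = 3 V, which is impossible.
Assume only D1 conducts: V_N = 8.8 − 0.7 = 8.1 V, so I_R = 8.1/3.3 = 2.45 mA.
Check D2: its anode-to-cathode voltage is 3.7 − 8.1 = -4.4 V < 0.7 V, so it is off. The assumption is consistent.

Only D1 conducts; I_R ≈ 2.5 mA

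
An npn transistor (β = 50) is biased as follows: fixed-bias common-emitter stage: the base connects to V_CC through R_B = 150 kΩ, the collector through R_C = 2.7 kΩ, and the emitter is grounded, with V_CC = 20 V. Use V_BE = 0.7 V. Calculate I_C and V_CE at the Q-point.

I_C ≈ 6.4 mA, V_CE ≈ 2.6 V

Base loop: V_CC = I_B·R_B + V_BE, so I_B = (20 − 0.7)/150 kΩ = 0.129 mA.
In the active region I_C = β·I_B = 50 × 0.129 = 6.43 mA.
Collector loop: V_CE = V_CC − I_C·R_C = 20 − 6.43×2.7 = 2.63 V.
Since V_CE = 2.63 V > V_CE(sat) ≈ 0.2 V, the transistor is in the active region as assumed.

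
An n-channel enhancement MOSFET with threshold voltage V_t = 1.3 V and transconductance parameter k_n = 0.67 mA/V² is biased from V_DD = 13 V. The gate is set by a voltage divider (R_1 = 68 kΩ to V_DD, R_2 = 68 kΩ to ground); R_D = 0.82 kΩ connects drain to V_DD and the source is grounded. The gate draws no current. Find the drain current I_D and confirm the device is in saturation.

V_G = V_DD·R_2/(R_1+R_2) = 13×68/136 = 6.5 V. With the source grounded, V_GS = V_G = 6.5 V.
Assume saturation: I_D = (k_n/2)(V_GS − V_t)² = (0.67/2)×(6.5 − 1.3)² = 0.335×5.2² = 9.06 mA.
V_DS = V_DD − I_D·R_D = 13 − 9.06×0.82 = 5.57 V.
Saturation requires V_DS ≥ V_GS − V_t = 5.2 V; 5.57 ≥ 5.2 ✓.

I_D ≈ 9.1 mA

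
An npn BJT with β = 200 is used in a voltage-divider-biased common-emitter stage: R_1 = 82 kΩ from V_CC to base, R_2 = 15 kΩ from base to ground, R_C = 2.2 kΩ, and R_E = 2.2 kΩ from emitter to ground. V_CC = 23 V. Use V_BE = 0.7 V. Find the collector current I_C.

Thevenize the base divider: V_Th = V_CC·R_2/(R_1+R_2) = 23×15/97 = 3.56 V, R_Th = R_1‖R_2 = 12.7 kΩ.
Base-emitter loop: V_Th = I_B·R_Th + V_BE + (β+1)I_B·R_E, so I_B = (3.56 − 0.7) / (12.7 + 201×2.2) = 0.00628 mA.
I_C = β·I_B = 200×0.00628 = 1.26 mA, and I_E = (β+1)I_B = 1.26 mA.
V_CE = V_CC − I_C·R_C − I_E·R_E = 23 − 1.26×2.2 − 1.26×2.2 = 17.5 V.
V_CE = 17.5 V > 0.2 V confirms active-region operation.

I_C ≈ 1.3 mA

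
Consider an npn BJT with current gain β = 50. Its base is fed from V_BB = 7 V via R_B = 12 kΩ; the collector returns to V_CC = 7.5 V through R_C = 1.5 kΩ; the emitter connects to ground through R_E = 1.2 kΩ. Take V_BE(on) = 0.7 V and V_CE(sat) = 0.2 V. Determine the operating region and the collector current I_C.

saturation; I_C ≈ 2.6 mA

Assume active: I_B = (7 − 0.7)/(12 + 51×1.2) = 0.0861 mA, I_C = β·I_B = 4.3 mA.
Then V_CE = 7.5 − 4.3×1.5 − 4.39×1.2 = -4.22 V < 0.2 V — the active assumption fails.
Re-solve with V_CE = 0.2 V. KCL at the emitter: V_E/R_E = (V_BB−0.7−V_E)/R_B + (V_CC−0.2−V_E)/R_C, giving V_E = 3.41 V.
I_C = (V_CC − 0.2 − V_E)/R_C = (7.3 − 3.41)/1.5 = 2.6 mA.
Check: I_B = (6.3 − 3.41)/12 = 0.241 mA, and β·I_B = 12.1 mA > I_C, confirming saturation.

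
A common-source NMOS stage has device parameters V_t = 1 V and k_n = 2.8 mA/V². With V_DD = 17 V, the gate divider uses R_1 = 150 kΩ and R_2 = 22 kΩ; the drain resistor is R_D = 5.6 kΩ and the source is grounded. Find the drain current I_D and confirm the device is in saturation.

V_G = V_DD·R_2/(R_1+R_2) = 17×22/172 = 2.17 V. With the source grounded, V_GS = V_G = 2.17 V.
Assume saturation: I_D = (k_n/2)(V_GS − V_t)² = (2.8/2)×(2.17 − 1)² = 1.4×1.17² = 1.93 mA.
V_DS = V_DD − I_D·R_D = 17 − 1.93×5.6 = 6.19 V.
Saturation requires V_DS ≥ V_GS − V_t = 1.17 V; 6.19 ≥ 1.17 ✓.

I_D ≈ 1.9 mA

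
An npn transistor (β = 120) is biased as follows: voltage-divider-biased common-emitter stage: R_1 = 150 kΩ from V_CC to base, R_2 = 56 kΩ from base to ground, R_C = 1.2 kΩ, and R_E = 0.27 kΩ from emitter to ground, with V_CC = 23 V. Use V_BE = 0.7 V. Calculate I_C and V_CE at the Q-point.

I_C ≈ 9.1 mA, V_CE ≈ 9.6 V

Thevenize the base divider: V_Th = V_CC·R_2/(R_1+R_2) = 23×56/206 = 6.25 V, R_Th = R_1‖R_2 = 40.8 kΩ.
Base-emitter loop: V_Th = I_B·R_Th + V_BE + (β+1)I_B·R_E, so I_B = (6.25 − 0.7) / (40.8 + 121×0.27) = 0.0756 mA.
I_C = β·I_B = 120×0.0756 = 9.07 mA, and I_E = (β+1)I_B = 9.15 mA.
V_CE = V_CC − I_C·R_C − I_E·R_E = 23 − 9.07×1.2 − 9.15×0.27 = 9.64 V.
V_CE = 9.64 V > 0.2 V confirms active-region operation.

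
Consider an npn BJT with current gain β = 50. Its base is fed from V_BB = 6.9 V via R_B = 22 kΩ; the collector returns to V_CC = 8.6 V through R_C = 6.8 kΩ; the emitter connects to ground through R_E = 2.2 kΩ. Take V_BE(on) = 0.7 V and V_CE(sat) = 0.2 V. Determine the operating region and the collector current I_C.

saturation; I_C ≈ 0.89 mA

Assume active: I_B = (6.9 − 0.7)/(22 + 51×2.2) = 0.0462 mA, I_C = β·I_B = 2.31 mA.
Then V_CE = 8.6 − 2.31×6.8 − 2.36×2.2 = -12.3 V < 0.2 V — the active assumption fails.
Re-solve with V_CE = 0.2 V. KCL at the emitter: V_E/R_E = (V_BB−0.7−V_E)/R_B + (V_CC−0.2−V_E)/R_C, giving V_E = 2.34 V.
I_C = (V_CC − 0.2 − V_E)/R_C = (8.4 − 2.34)/6.8 = 0.89 mA.
Check: I_B = (6.2 − 2.34)/22 = 0.175 mA, and β·I_B = 8.76 mA > I_C, confirming saturation.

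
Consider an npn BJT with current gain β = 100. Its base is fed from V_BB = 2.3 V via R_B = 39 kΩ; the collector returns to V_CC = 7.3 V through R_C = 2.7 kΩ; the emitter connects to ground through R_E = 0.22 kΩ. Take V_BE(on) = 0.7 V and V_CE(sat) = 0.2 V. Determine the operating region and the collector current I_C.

saturation; I_C ≈ 2.4 mA

Assume active: I_B = (2.3 − 0.7)/(39 + 101×0.22) = 0.0261 mA, I_C = β·I_B = 2.61 mA.
Then V_CE = 7.3 − 2.61×2.7 − 2.64×0.22 = -0.337 V < 0.2 V — the active assumption fails.
Re-solve with V_CE = 0.2 V. KCL at the emitter: V_E/R_E = (V_BB−0.7−V_E)/R_B + (V_CC−0.2−V_E)/R_C, giving V_E = 0.54 V.
I_C = (V_CC − 0.2 − V_E)/R_C = (7.1 − 0.54)/2.7 = 2.43 mA.
Check: I_B = (1.6 − 0.54)/39 = 0.0272 mA, and β·I_B = 2.72 mA > I_C, confirming saturation.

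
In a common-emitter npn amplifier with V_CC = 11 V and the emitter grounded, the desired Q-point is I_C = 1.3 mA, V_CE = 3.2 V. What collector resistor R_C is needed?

Collector loop: V_CC = I_C·R_C + V_CE.
R_C = (V_CC − V_CE)/I_C = (11 − 3.2)/1.3 = 6 kΩ.

R_C ≈ 6 kΩ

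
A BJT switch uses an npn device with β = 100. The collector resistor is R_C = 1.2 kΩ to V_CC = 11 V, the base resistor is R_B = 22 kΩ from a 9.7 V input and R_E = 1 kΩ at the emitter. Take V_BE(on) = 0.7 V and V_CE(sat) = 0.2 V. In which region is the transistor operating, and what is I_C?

Assume active: I_B = (9.7 − 0.7)/(22 + 101×1) = 0.0732 mA, I_C = β·I_B = 7.32 mA.
Then V_CE = 11 − 7.32×1.2 − 7.39×1 = -5.17 V < 0.2 V — the active assumption fails.
Re-solve with V_CE = 0.2 V. KCL at the emitter: V_E/R_E = (V_BB−0.7−V_E)/R_B + (V_CC−0.2−V_E)/R_C, giving V_E = 5.01 V.
I_C = (V_CC − 0.2 − V_E)/R_C = (10.8 − 5.01)/1.2 = 4.83 mA.
Check: I_B = (9 − 5.01)/22 = 0.181 mA, and β·I_B = 18.1 mA > I_C, confirming saturation.

saturation; I_C ≈ 4.8 mA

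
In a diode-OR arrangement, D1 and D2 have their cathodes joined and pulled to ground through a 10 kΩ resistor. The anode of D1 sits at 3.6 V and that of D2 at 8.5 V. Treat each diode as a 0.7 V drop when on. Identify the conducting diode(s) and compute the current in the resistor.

Assume both conduct. Then node N would need to be at both 3.6−0.7 = 2.9 V and 8.5−0.7 = 7.8 V, which is impossible.
Assume only D2 conducts: V_N = 8.5 − 0.7 = 7.8 V, so I_R = 7.8/10 = 0.78 mA.
Check D1: its anode-to-cathode voltage is 3.6 − 7.8 = -4.2 V < 0.7 V, so it is off. The assumption is consistent.

Only D2 conducts; I_R ≈ 0.78 mA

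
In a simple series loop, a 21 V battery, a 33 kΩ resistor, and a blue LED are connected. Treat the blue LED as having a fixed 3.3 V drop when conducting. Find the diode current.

KVL around the loop: 21 = V_D + I·R = 3.3 + I × 33 kΩ.
So I = (21 − 3.3) / 33 kΩ = 17.7 / 33 = 0.536 mA.

I ≈ 0.54 mA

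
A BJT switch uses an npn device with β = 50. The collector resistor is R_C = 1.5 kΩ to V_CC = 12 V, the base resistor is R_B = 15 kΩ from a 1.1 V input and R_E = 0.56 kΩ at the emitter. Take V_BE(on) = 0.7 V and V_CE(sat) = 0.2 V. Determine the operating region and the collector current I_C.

active; I_C ≈ 0.46 mA

Assume active. Base-emitter loop: I_B = (V_BB − V_BE)/(R_B + (β+1)R_E) = (1.1 − 0.7)/(15 + 51×0.56) = 0.00918 mA.
I_C = β·I_B = 50×0.00918 = 0.459 mA.
V_CE = V_CC − I_C·R_C − I_E·R_E = 12 − 0.459×1.5 − 0.468×0.56 = 11 V > V_CE(sat), so the active-region assumption holds.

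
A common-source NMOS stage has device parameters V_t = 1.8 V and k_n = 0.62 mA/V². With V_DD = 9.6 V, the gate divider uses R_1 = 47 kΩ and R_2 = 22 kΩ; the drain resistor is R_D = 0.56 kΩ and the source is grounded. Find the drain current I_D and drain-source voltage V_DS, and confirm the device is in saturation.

I_D ≈ 0.49 mA, V_DS ≈ 9.3 V

V_G = V_DD·R_2/(R_1+R_2) = 9.6×22/69 = 3.06 V. With the source grounded, V_GS = V_G = 3.06 V.
Assume saturation: I_D = (k_n/2)(V_GS − V_t)² = (0.62/2)×(3.06 − 1.8)² = 0.31×1.26² = 0.493 mA.
V_DS = V_DD − I_D·R_D = 9.6 − 0.493×0.56 = 9.32 V.
Saturation requires V_DS ≥ V_GS − V_t = 1.26 V; 9.32 ≥ 1.26 ✓.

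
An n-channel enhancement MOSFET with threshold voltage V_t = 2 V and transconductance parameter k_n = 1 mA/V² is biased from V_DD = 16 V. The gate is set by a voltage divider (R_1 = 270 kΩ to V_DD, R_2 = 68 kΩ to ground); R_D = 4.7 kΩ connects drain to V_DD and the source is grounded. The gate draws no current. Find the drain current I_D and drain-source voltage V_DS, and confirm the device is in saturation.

V_G = V_DD·R_2/(R_1+R_2) = 16×68/338 = 3.22 V. With the source grounded, V_GS = V_G = 3.22 V.
Assume saturation: I_D = (k_n/2)(V_GS − V_t)² = (1/2)×(3.22 − 2)² = 0.5×1.22² = 0.743 mA.
V_DS = V_DD − I_D·R_D = 16 − 0.743×4.7 = 12.5 V.
Saturation requires V_DS ≥ V_GS − V_t = 1.22 V; 12.5 ≥ 1.22 ✓.

I_D ≈ 0.74 mA, V_DS ≈ 13 V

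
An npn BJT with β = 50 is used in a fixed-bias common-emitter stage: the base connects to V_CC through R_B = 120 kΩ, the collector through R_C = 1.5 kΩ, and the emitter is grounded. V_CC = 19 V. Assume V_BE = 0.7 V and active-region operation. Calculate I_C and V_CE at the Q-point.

I_C ≈ 7.6 mA, V_CE ≈ 7.6 V

Base loop: V_CC = I_B·R_B + V_BE, so I_B = (19 − 0.7)/120 kΩ = 0.152 mA.
In the active region I_C = β·I_B = 50 × 0.152 = 7.62 mA.
Collector loop: V_CE = V_CC − I_C·R_C = 19 − 7.62×1.5 = 7.56 V.
Since V_CE = 7.56 V > V_CE(sat) ≈ 0.2 V, the transistor is in the active region as assumed.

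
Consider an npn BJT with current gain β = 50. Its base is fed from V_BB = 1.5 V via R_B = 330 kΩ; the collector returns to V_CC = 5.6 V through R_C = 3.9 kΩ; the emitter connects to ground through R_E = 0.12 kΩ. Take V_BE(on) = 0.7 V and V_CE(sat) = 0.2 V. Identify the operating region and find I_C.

active; I_C ≈ 0.12 mA

Assume active. Base-emitter loop: I_B = (V_BB − V_BE)/(R_B + (β+1)R_E) = (1.5 − 0.7)/(330 + 51×0.12) = 0.00238 mA.
I_C = β·I_B = 50×0.00238 = 0.119 mA.
V_CE = V_CC − I_C·R_C − I_E·R_E = 5.6 − 0.119×3.9 − 0.121×0.12 = 5.12 V > V_CE(sat), so the active-region assumption holds.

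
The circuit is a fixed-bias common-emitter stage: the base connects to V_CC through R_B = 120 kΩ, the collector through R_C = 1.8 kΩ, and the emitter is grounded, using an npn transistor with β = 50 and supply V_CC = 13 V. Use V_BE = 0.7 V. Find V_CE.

V_CE ≈ 3.8 V

Base loop: V_CC = I_B·R_B + V_BE, so I_B = (13 − 0.7)/120 kΩ = 0.103 mA.
In the active region I_C = β·I_B = 50 × 0.103 = 5.12 mA.
Collector loop: V_CE = V_CC − I_C·R_C = 13 − 5.12×1.8 = 3.78 V.
Since V_CE = 3.78 V > V_CE(sat) ≈ 0.2 V, the transistor is in the active region as assumed.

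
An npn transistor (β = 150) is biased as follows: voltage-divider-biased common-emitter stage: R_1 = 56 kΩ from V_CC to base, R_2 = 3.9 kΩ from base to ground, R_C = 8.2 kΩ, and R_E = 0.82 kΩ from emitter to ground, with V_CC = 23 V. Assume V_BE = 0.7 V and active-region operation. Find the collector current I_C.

I_C ≈ 0.94 mA

Thevenize the base divider: V_Th = V_CC·R_2/(R_1+R_2) = 23×3.9/59.9 = 1.5 V, R_Th = R_1‖R_2 = 3.65 kΩ.
Base-emitter loop: V_Th = I_B·R_Th + V_BE + (β+1)I_B·R_E, so I_B = (1.5 − 0.7) / (3.65 + 151×0.82) = 0.00626 mA.
I_C = β·I_B = 150×0.00626 = 0.938 mA, and I_E = (β+1)I_B = 0.945 mA.
V_CE = V_CC − I_C·R_C − I_E·R_E = 23 − 0.938×8.2 − 0.945×0.82 = 14.5 V.
V_CE = 14.5 V > 0.2 V confirms active-region operation.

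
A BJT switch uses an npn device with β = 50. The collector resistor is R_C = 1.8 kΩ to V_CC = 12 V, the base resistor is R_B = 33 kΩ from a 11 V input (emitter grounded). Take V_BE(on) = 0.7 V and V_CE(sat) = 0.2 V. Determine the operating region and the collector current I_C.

Assume active: I_B = (11 − 0.7)/33 = 0.312 mA, giving I_C = β·I_B = 15.6 mA.
But then V_CE = 12 − 15.6×1.8 = -16.1 V < V_CE(sat) = 0.2 V — impossible in the active region.
So the transistor is saturated. With V_CE = 0.2 V, I_C = (V_CC − 0.2)/R_C = 11.8/1.8 = 6.56 mA.
Check: β·I_B = 15.6 mA > I_C = 6.56 mA, confirming saturation.

saturation; I_C ≈ 6.6 mA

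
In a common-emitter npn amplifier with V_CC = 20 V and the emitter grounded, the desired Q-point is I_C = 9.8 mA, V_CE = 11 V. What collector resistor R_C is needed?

Collector loop: V_CC = I_C·R_C + V_CE.
R_C = (V_CC − V_CE)/I_C = (20 − 11)/9.8 = 0.918 kΩ.

R_C ≈ 0.92 kΩ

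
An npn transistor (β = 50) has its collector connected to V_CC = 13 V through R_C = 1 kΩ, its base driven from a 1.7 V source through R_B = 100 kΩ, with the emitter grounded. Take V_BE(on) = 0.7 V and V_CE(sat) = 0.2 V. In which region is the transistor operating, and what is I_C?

Assume active. Base-emitter loop: I_B = (V_BB − V_BE)/R_B = (1.7 − 0.7)/100 = 0.01 mA.
I_C = β·I_B = 50×0.01 = 0.5 mA.
V_CE = V_CC − I_C·R_C = 13 − 0.5×1 = 12.5 V > V_CE(sat), so the active-region assumption holds.

active; I_C ≈ 0.5 mA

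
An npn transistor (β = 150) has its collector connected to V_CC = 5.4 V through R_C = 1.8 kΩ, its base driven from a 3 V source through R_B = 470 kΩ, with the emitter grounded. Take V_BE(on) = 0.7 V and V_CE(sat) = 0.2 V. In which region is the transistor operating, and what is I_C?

active; I_C ≈ 0.73 mA

Assume active. Base-emitter loop: I_B = (V_BB − V_BE)/R_B = (3 − 0.7)/470 = 0.00489 mA.
I_C = β·I_B = 150×0.00489 = 0.734 mA.
V_CE = V_CC − I_C·R_C = 5.4 − 0.734×1.8 = 4.08 V > V_CE(sat), so the active-region assumption holds.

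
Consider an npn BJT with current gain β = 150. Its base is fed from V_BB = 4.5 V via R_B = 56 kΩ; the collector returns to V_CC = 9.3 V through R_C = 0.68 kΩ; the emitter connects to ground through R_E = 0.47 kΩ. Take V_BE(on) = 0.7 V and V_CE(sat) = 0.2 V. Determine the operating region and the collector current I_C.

Assume active. Base-emitter loop: I_B = (V_BB − V_BE)/(R_B + (β+1)R_E) = (4.5 − 0.7)/(56 + 151×0.47) = 0.0299 mA.
I_C = β·I_B = 150×0.0299 = 4.49 mA.
V_CE = V_CC − I_C·R_C − I_E·R_E = 9.3 − 4.49×0.68 − 4.52×0.47 = 4.12 V > V_CE(sat), so the active-region assumption holds.

active; I_C ≈ 4.5 mA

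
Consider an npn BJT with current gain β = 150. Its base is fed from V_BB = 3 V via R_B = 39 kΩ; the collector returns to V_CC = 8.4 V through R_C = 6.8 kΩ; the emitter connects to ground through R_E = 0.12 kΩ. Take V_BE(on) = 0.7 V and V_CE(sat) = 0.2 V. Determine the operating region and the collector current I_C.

saturation; I_C ≈ 1.2 mA

Assume active: I_B = (3 − 0.7)/(39 + 151×0.12) = 0.0403 mA, I_C = β·I_B = 6.04 mA.
Then V_CE = 8.4 − 6.04×6.8 − 6.08×0.12 = -33.4 V < 0.2 V — the active assumption fails.
Re-solve with V_CE = 0.2 V. KCL at the emitter: V_E/R_E = (V_BB−0.7−V_E)/R_B + (V_CC−0.2−V_E)/R_C, giving V_E = 0.149 V.
I_C = (V_CC − 0.2 − V_E)/R_C = (8.2 − 0.149)/6.8 = 1.18 mA.
Check: I_B = (2.3 − 0.149)/39 = 0.0552 mA, and β·I_B = 8.27 mA > I_C, confirming saturation.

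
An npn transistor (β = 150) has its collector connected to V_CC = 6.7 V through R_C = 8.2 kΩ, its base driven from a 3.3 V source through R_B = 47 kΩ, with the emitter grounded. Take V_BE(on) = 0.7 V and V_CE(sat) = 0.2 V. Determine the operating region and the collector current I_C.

saturation; I_C ≈ 0.79 mA

Assume active: I_B = (3.3 − 0.7)/47 = 0.0553 mA, giving I_C = β·I_B = 8.3 mA.
But then V_CE = 6.7 − 8.3×8.2 = -61.3 V < V_CE(sat) = 0.2 V — impossible in the active region.
So the transistor is saturated. With V_CE = 0.2 V, I_C = (V_CC − 0.2)/R_C = 6.5/8.2 = 0.793 mA.
Check: β·I_B = 8.3 mA > I_C = 0.793 mA, confirming saturation.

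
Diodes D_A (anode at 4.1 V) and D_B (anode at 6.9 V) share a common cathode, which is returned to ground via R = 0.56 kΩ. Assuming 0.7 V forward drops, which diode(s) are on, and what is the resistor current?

Only D_B conducts; I_R ≈ 11 mA

Assume both conduct. Then node N would need to be at both 4.1−0.7 = 3.4 V and 6.9−0.7 = 6.2 V, which is impossible.
Assume only D_B conducts: V_N = 6.9 − 0.7 = 6.2 V, so I_R = 6.2/0.56 = 11.1 mA.
Check D_A: its anode-to-cathode voltage is 4.1 − 6.2 = -2.1 V < 0.7 V, so it is off. The assumption is consistent.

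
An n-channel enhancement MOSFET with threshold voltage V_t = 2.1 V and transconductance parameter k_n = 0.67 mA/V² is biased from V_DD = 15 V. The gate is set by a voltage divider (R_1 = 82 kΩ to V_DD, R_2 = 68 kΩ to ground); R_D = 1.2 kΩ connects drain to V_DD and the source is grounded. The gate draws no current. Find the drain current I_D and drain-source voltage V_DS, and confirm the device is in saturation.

I_D ≈ 7.4 mA, V_DS ≈ 6.1 V

V_G = V_DD·R_2/(R_1+R_2) = 15×68/150 = 6.8 V. With the source grounded, V_GS = V_G = 6.8 V.
Assume saturation: I_D = (k_n/2)(V_GS − V_t)² = (0.67/2)×(6.8 − 2.1)² = 0.335×4.7² = 7.4 mA.
V_DS = V_DD − I_D·R_D = 15 − 7.4×1.2 = 6.12 V.
Saturation requires V_DS ≥ V_GS − V_t = 4.7 V; 6.12 ≥ 4.7 ✓.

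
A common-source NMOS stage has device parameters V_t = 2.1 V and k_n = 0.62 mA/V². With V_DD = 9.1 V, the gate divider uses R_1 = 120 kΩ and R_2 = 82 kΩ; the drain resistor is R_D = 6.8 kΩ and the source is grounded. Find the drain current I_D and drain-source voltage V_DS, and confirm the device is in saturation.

V_G = V_DD·R_2/(R_1+R_2) = 9.1×82/202 = 3.69 V. With the source grounded, V_GS = V_G = 3.69 V.
Assume saturation: I_D = (k_n/2)(V_GS − V_t)² = (0.62/2)×(3.69 − 2.1)² = 0.31×1.59² = 0.788 mA.
V_DS = V_DD − I_D·R_D = 9.1 − 0.788×6.8 = 3.74 V.
Saturation requires V_DS ≥ V_GS − V_t = 1.59 V; 3.74 ≥ 1.59 ✓.

I_D ≈ 0.79 mA, V_DS ≈ 3.7 V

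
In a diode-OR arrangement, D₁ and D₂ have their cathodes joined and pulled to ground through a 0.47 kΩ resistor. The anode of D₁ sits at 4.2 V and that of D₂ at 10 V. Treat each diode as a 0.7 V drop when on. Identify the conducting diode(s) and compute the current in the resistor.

Assume both conduct. Then node N would need to be at both 4.2−0.7 = 3.5 V and 10−0.7 = 9.3 V, which is impossible.
Assume only D₂ conducts: V_N = 10 − 0.7 = 9.3 V, so I_R = 9.3/0.47 = 19.8 mA.
Check D₁: its anode-to-cathode voltage is 4.2 − 9.3 = -5.1 V < 0.7 V, so it is off. The assumption is consistent.

Only D₂ conducts; I_R ≈ 20 mA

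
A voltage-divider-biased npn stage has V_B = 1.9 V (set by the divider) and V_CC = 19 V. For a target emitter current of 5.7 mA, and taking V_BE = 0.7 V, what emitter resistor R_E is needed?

V_E = V_B − V_BE = 1.9 − 0.7 = 1.2 V.
R_E = V_E / I_E = 1.2 / 5.7 = 0.211 kΩ.

R_E ≈ 0.21 kΩ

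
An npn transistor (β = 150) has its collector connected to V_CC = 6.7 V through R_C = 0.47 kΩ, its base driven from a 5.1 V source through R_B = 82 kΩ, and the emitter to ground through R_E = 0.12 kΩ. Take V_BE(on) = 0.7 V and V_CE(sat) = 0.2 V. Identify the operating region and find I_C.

active; I_C ≈ 6.6 mA

Assume active. Base-emitter loop: I_B = (V_BB − V_BE)/(R_B + (β+1)R_E) = (5.1 − 0.7)/(82 + 151×0.12) = 0.0439 mA.
I_C = β·I_B = 150×0.0439 = 6.59 mA.
V_CE = V_CC − I_C·R_C − I_E·R_E = 6.7 − 6.59×0.47 − 6.64×0.12 = 2.81 V > V_CE(sat), so the active-region assumption holds.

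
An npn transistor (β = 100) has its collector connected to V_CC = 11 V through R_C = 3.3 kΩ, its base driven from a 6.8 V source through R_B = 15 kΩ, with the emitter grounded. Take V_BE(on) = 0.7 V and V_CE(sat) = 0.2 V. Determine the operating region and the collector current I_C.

Assume active: I_B = (6.8 − 0.7)/15 = 0.407 mA, giving I_C = β·I_B = 40.7 mA.
But then V_CE = 11 − 40.7×3.3 = -123 V < V_CE(sat) = 0.2 V — impossible in the active region.
So the transistor is saturated. With V_CE = 0.2 V, I_C = (V_CC − 0.2)/R_C = 10.8/3.3 = 3.27 mA.
Check: β·I_B = 40.7 mA > I_C = 3.27 mA, confirming saturation.

saturation; I_C ≈ 3.3 mA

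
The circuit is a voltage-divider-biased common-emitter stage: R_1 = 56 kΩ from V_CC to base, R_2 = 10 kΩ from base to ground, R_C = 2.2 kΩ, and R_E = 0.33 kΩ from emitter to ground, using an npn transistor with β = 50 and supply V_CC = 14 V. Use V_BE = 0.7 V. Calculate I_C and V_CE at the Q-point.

I_C ≈ 2.8 mA, V_CE ≈ 6.9 V

Thevenize the base divider: V_Th = V_CC·R_2/(R_1+R_2) = 14×10/66 = 2.12 V, R_Th = R_1‖R_2 = 8.48 kΩ.
Base-emitter loop: V_Th = I_B·R_Th + V_BE + (β+1)I_B·R_E, so I_B = (2.12 − 0.7) / (8.48 + 51×0.33) = 0.0561 mA.
I_C = β·I_B = 50×0.0561 = 2.81 mA, and I_E = (β+1)I_B = 2.86 mA.
V_CE = V_CC − I_C·R_C − I_E·R_E = 14 − 2.81×2.2 − 2.86×0.33 = 6.88 V.
V_CE = 6.88 V > 0.2 V confirms active-region operation.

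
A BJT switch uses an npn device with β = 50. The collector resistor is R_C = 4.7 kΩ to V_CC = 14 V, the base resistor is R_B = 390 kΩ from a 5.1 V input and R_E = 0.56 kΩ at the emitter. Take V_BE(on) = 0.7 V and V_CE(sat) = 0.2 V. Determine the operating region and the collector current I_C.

Assume active. Base-emitter loop: I_B = (V_BB − V_BE)/(R_B + (β+1)R_E) = (5.1 − 0.7)/(390 + 51×0.56) = 0.0105 mA.
I_C = β·I_B = 50×0.0105 = 0.526 mA.
V_CE = V_CC − I_C·R_C − I_E·R_E = 14 − 0.526×4.7 − 0.536×0.56 = 11.2 V > V_CE(sat), so the active-region assumption holds.

active; I_C ≈ 0.53 mA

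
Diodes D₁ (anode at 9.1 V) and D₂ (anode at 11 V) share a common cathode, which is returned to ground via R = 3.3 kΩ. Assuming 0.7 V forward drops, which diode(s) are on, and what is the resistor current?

Only D₂ conducts; I_R ≈ 3.1 mA

Assume both conduct. Then node N would need to be at both 9.1−0.7 = 8.4 V and 11−0.7 = 10.3 V, which is impossible.
Assume only D₂ conducts: V_N = 11 − 0.7 = 10.3 V, so I_R = 10.3/3.3 = 3.12 mA.
Check D₁: its anode-to-cathode voltage is 9.1 − 10.3 = -1.2 V < 0.7 V, so it is off. The assumption is consistent.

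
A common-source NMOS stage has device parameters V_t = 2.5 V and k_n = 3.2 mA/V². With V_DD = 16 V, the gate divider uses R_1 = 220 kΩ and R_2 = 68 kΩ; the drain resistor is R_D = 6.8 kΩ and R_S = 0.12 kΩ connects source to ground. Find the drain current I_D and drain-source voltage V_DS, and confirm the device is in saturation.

V_G = V_DD·R_2/(R_1+R_2) = 16×68/288 = 3.78 V.
Assume saturation: I_D = (k_n/2)(V_GS − V_t)² with V_GS = V_G − I_D·R_S = 3.78 − 0.12·I_D.
Substituting gives 0.023·I_D² − 1.49·I_D + 2.61 = 0, with roots I_D = 1.8 or 62.9 mA.
The root I_D = 62.9 mA gives V_GS = -3.77 V ≤ V_t, so take I_D = 1.8 mA.
Then V_GS = 3.56 V and V_DS = V_DD − I_D(R_D+R_S) = 16 − 1.8×6.92 = 3.53 V.
Saturation requires V_DS ≥ V_GS − V_t = 1.06 V; 3.53 ≥ 1.06 ✓.

I_D ≈ 1.8 mA, V_DS ≈ 3.5 V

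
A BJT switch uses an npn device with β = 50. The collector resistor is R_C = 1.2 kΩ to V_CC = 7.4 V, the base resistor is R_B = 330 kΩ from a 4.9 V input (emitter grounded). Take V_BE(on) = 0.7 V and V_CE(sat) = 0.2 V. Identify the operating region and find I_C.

active; I_C ≈ 0.64 mA

Assume active. Base-emitter loop: I_B = (V_BB − V_BE)/R_B = (4.9 − 0.7)/330 = 0.0127 mA.
I_C = β·I_B = 50×0.0127 = 0.636 mA.
V_CE = V_CC − I_C·R_C = 7.4 − 0.636×1.2 = 6.64 V > V_CE(sat), so the active-region assumption holds.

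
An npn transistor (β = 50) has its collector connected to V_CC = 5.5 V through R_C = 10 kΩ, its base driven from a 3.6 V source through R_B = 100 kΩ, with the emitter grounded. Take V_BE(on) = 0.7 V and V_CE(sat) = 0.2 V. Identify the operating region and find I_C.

saturation; I_C ≈ 0.53 mA

Assume active: I_B = (3.6 − 0.7)/100 = 0.029 mA, giving I_C = β·I_B = 1.45 mA.
But then V_CE = 5.5 − 1.45×10 = -9 V < V_CE(sat) = 0.2 V — impossible in the active region.
So the transistor is saturated. With V_CE = 0.2 V, I_C = (V_CC − 0.2)/R_C = 5.3/10 = 0.53 mA.
Check: β·I_B = 1.45 mA > I_C = 0.53 mA, confirming saturation.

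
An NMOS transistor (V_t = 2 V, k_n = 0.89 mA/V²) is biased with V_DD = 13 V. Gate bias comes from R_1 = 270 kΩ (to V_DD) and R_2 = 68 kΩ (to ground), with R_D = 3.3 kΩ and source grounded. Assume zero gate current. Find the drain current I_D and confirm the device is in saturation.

I_D ≈ 0.17 mA

V_G = V_DD·R_2/(R_1+R_2) = 13×68/338 = 2.62 V. With the source grounded, V_GS = V_G = 2.62 V.
Assume saturation: I_D = (k_n/2)(V_GS − V_t)² = (0.89/2)×(2.62 − 2)² = 0.445×0.615² = 0.169 mA.
V_DS = V_DD − I_D·R_D = 13 − 0.169×3.3 = 12.4 V.
Saturation requires V_DS ≥ V_GS − V_t = 0.615 V; 12.4 ≥ 0.615 ✓.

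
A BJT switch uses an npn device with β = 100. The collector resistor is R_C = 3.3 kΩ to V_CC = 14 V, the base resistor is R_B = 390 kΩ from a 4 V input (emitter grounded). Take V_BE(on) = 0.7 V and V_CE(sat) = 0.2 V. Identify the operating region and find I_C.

Assume active. Base-emitter loop: I_B = (V_BB − V_BE)/R_B = (4 − 0.7)/390 = 0.00846 mA.
I_C = β·I_B = 100×0.00846 = 0.846 mA.
V_CE = V_CC − I_C·R_C = 14 − 0.846×3.3 = 11.2 V > V_CE(sat), so the active-region assumption holds.

active; I_C ≈ 0.85 mA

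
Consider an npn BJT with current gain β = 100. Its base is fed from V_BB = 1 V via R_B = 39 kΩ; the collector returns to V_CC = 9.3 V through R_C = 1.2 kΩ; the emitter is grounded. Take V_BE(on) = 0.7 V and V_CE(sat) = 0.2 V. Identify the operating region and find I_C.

Assume active. Base-emitter loop: I_B = (V_BB − V_BE)/R_B = (1 − 0.7)/39 = 0.00769 mA.
I_C = β·I_B = 100×0.00769 = 0.769 mA.
V_CE = V_CC − I_C·R_C = 9.3 − 0.769×1.2 = 8.38 V > V_CE(sat), so the active-region assumption holds.

active; I_C ≈ 0.77 mA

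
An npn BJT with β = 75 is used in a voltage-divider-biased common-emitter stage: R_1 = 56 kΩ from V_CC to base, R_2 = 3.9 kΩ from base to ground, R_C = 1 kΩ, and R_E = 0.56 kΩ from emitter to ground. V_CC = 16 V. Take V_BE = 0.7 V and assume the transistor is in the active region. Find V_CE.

V_CE ≈ 15 V

Thevenize the base divider: V_Th = V_CC·R_2/(R_1+R_2) = 16×3.9/59.9 = 1.04 V, R_Th = R_1‖R_2 = 3.65 kΩ.
Base-emitter loop: V_Th = I_B·R_Th + V_BE + (β+1)I_B·R_E, so I_B = (1.04 − 0.7) / (3.65 + 76×0.56) = 0.0074 mA.
I_C = β·I_B = 75×0.0074 = 0.555 mA, and I_E = (β+1)I_B = 0.562 mA.
V_CE = V_CC − I_C·R_C − I_E·R_E = 16 − 0.555×1 − 0.562×0.56 = 15.1 V.
V_CE = 15.1 V > 0.2 V confirms active-region operation.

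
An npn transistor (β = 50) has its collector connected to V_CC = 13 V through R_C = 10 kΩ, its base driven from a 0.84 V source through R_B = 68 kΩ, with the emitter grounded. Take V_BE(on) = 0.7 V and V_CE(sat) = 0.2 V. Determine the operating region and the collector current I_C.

Assume active. Base-emitter loop: I_B = (V_BB − V_BE)/R_B = (0.84 − 0.7)/68 = 0.00206 mA.
I_C = β·I_B = 50×0.00206 = 0.103 mA.
V_CE = V_CC − I_C·R_C = 13 − 0.103×10 = 12 V > V_CE(sat), so the active-region assumption holds.

active; I_C ≈ 0.1 mA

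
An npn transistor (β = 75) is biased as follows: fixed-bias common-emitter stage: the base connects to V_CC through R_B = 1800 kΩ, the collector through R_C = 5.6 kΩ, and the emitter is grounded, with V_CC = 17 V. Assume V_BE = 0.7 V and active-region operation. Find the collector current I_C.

I_C ≈ 0.68 mA

Base loop: V_CC = I_B·R_B + V_BE, so I_B = (17 − 0.7)/1800 kΩ = 0.00906 mA.
In the active region I_C = β·I_B = 75 × 0.00906 = 0.679 mA.
Collector loop: V_CE = V_CC − I_C·R_C = 17 − 0.679×5.6 = 13.2 V.
Since V_CE = 13.2 V > V_CE(sat) ≈ 0.2 V, the transistor is in the active region as assumed.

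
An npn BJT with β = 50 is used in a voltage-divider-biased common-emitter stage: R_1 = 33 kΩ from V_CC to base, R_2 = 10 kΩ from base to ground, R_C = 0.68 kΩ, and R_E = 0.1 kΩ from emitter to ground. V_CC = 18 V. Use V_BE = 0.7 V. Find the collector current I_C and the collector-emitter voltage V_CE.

Thevenize the base divider: V_Th = V_CC·R_2/(R_1+R_2) = 18×10/43 = 4.19 V, R_Th = R_1‖R_2 = 7.67 kΩ.
Base-emitter loop: V_Th = I_B·R_Th + V_BE + (β+1)I_B·R_E, so I_B = (4.19 − 0.7) / (7.67 + 51×0.1) = 0.273 mA.
I_C = β·I_B = 50×0.273 = 13.6 mA, and I_E = (β+1)I_B = 13.9 mA.
V_CE = V_CC − I_C·R_C − I_E·R_E = 18 − 13.6×0.68 − 13.9×0.1 = 7.33 V.
V_CE = 7.33 V > 0.2 V confirms active-region operation.

I_C ≈ 14 mA, V_CE ≈ 7.3 V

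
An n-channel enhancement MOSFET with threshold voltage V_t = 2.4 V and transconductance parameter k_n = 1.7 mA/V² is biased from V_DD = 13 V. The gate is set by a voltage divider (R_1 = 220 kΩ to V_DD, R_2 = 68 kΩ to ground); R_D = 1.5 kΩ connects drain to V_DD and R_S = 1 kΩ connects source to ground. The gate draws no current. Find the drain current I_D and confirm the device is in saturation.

V_G = V_DD·R_2/(R_1+R_2) = 13×68/288 = 3.07 V.
Assume saturation: I_D = (k_n/2)(V_GS − V_t)² with V_GS = V_G − I_D·R_S = 3.07 − 1·I_D.
Substituting gives 0.85·I_D² − 2.14·I_D + 0.381 = 0, with roots I_D = 0.193 or 2.32 mA.
The root I_D = 2.32 mA gives V_GS = 0.747 V ≤ V_t, so take I_D = 0.193 mA.
Then V_GS = 2.88 V and V_DS = V_DD − I_D(R_D+R_S) = 13 − 0.193×2.5 = 12.5 V.
Saturation requires V_DS ≥ V_GS − V_t = 0.476 V; 12.5 ≥ 0.476 ✓.

I_D ≈ 0.19 mA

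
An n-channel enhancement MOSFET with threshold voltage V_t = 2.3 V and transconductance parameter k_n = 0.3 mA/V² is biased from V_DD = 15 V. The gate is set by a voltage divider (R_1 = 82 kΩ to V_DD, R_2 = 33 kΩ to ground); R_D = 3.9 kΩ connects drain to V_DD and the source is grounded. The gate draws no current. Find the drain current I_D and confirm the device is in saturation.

V_G = V_DD·R_2/(R_1+R_2) = 15×33/115 = 4.3 V. With the source grounded, V_GS = V_G = 4.3 V.
Assume saturation: I_D = (k_n/2)(V_GS − V_t)² = (0.3/2)×(4.3 − 2.3)² = 0.15×2² = 0.603 mA.
V_DS = V_DD − I_D·R_D = 15 − 0.603×3.9 = 12.6 V.
Saturation requires V_DS ≥ V_GS − V_t = 2 V; 12.6 ≥ 2 ✓.

I_D ≈ 0.6 mA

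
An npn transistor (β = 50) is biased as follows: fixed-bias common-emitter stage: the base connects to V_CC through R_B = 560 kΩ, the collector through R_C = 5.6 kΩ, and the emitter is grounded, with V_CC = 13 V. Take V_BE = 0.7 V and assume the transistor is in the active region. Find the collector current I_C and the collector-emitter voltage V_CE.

I_C ≈ 1.1 mA, V_CE ≈ 6.9 V

Base loop: V_CC = I_B·R_B + V_BE, so I_B = (13 − 0.7)/560 kΩ = 0.022 mA.
In the active region I_C = β·I_B = 50 × 0.022 = 1.1 mA.
Collector loop: V_CE = V_CC − I_C·R_C = 13 − 1.1×5.6 = 6.85 V.
Since V_CE = 6.85 V > V_CE(sat) ≈ 0.2 V, the transistor is in the active region as assumed.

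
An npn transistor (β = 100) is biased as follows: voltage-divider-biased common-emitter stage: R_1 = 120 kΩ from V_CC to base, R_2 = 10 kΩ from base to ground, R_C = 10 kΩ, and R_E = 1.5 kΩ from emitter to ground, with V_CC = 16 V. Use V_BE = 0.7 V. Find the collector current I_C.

Thevenize the base divider: V_Th = V_CC·R_2/(R_1+R_2) = 16×10/130 = 1.23 V, R_Th = R_1‖R_2 = 9.23 kΩ.
Base-emitter loop: V_Th = I_B·R_Th + V_BE + (β+1)I_B·R_E, so I_B = (1.23 − 0.7) / (9.23 + 101×1.5) = 0.0033 mA.
I_C = β·I_B = 100×0.0033 = 0.33 mA, and I_E = (β+1)I_B = 0.334 mA.
V_CE = V_CC − I_C·R_C − I_E·R_E = 16 − 0.33×10 − 0.334×1.5 = 12.2 V.
V_CE = 12.2 V > 0.2 V confirms active-region operation.

I_C ≈ 0.33 mA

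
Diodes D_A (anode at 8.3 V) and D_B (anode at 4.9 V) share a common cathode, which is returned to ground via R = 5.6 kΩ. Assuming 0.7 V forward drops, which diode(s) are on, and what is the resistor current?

Assume both conduct. Then node N would need to be at both 8.3−0.7 = 7.6 V and 4.9−0.7 = 4.2 V, which is impossible.
Assume only D_A conducts: V_N = 8.3 − 0.7 = 7.6 V, so I_R = 7.6/5.6 = 1.36 mA.
Check D_B: its anode-to-cathode voltage is 4.9 − 7.6 = -2.7 V < 0.7 V, so it is off. The assumption is consistent.

Only D_A conducts; I_R ≈ 1.4 mA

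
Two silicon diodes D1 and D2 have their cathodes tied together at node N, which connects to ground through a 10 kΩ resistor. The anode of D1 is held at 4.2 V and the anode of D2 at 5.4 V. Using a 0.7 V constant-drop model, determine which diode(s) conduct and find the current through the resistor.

Only D2 conducts; I_R ≈ 0.47 mA

Assume both conduct. Then node N would need to be at both 4.2−0.7 = 3.5 V and 5.4−0.7 = 4.7 V, which is impossible.
Assume only D2 conducts: V_N = 5.4 − 0.7 = 4.7 V, so I_R = 4.7/10 = 0.47 mA.
Check D1: its anode-to-cathode voltage is 4.2 − 4.7 = -0.5 V < 0.7 V, so it is off. The assumption is consistent.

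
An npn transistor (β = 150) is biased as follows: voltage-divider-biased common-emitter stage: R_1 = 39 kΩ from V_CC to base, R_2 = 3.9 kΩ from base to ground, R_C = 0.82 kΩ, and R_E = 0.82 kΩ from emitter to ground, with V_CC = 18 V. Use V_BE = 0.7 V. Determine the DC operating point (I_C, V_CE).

I_C ≈ 1.1 mA, V_CE ≈ 16 V

Thevenize the base divider: V_Th = V_CC·R_2/(R_1+R_2) = 18×3.9/42.9 = 1.64 V, R_Th = R_1‖R_2 = 3.55 kΩ.
Base-emitter loop: V_Th = I_B·R_Th + V_BE + (β+1)I_B·R_E, so I_B = (1.64 − 0.7) / (3.55 + 151×0.82) = 0.00735 mA.
I_C = β·I_B = 150×0.00735 = 1.1 mA, and I_E = (β+1)I_B = 1.11 mA.
V_CE = V_CC − I_C·R_C − I_E·R_E = 18 − 1.1×0.82 − 1.11×0.82 = 16.2 V.
V_CE = 16.2 V > 0.2 V confirms active-region operation.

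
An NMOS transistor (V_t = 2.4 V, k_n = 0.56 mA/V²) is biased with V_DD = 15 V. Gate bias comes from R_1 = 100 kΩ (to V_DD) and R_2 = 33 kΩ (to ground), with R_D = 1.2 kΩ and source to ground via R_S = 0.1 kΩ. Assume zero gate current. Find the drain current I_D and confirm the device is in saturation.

I_D ≈ 0.46 mA

V_G = V_DD·R_2/(R_1+R_2) = 15×33/133 = 3.72 V.
Assume saturation: I_D = (k_n/2)(V_GS − V_t)² with V_GS = V_G − I_D·R_S = 3.72 − 0.1·I_D.
Substituting gives 0.0028·I_D² − 1.07·I_D + 0.489 = 0, with roots I_D = 0.456 or 383 mA.
The root I_D = 383 mA gives V_GS = -34.6 V ≤ V_t, so take I_D = 0.456 mA.
Then V_GS = 3.68 V and V_DS = V_DD − I_D(R_D+R_S) = 15 − 0.456×1.3 = 14.4 V.
Saturation requires V_DS ≥ V_GS − V_t = 1.28 V; 14.4 ≥ 1.28 ✓.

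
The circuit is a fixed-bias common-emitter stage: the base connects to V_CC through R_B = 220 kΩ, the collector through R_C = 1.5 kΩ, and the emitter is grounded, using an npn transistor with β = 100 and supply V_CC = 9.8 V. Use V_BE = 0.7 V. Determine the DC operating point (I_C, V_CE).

Base loop: V_CC = I_B·R_B + V_BE, so I_B = (9.8 − 0.7)/220 kΩ = 0.0414 mA.
In the active region I_C = β·I_B = 100 × 0.0414 = 4.14 mA.
Collector loop: V_CE = V_CC − I_C·R_C = 9.8 − 4.14×1.5 = 3.6 V.
Since V_CE = 3.6 V > V_CE(sat) ≈ 0.2 V, the transistor is in the active region as assumed.

I_C ≈ 4.1 mA, V_CE ≈ 3.6 V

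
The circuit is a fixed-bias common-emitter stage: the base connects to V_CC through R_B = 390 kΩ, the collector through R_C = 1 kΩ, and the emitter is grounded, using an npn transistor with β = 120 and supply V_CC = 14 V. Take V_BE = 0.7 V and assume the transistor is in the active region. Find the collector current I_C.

I_C ≈ 4.1 mA

Base loop: V_CC = I_B·R_B + V_BE, so I_B = (14 − 0.7)/390 kΩ = 0.0341 mA.
In the active region I_C = β·I_B = 120 × 0.0341 = 4.09 mA.
Collector loop: V_CE = V_CC − I_C·R_C = 14 − 4.09×1 = 9.91 V.
Since V_CE = 9.91 V > V_CE(sat) ≈ 0.2 V, the transistor is in the active region as assumed.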